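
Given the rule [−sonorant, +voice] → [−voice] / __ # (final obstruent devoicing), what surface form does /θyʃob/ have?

Only the final segment /b/ is both word-final and matches the structural description. It is a voiced bilabial stop, so [−sonorant, +voice] holds; changing it to [−voice] with all other features held fixed yields /p/ (voiceless bilabial stop). No other segment meets both the structural description and the environment, so the output is [θyʃop].

[θyʃop]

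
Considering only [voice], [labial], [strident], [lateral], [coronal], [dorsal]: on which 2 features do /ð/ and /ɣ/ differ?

/ð/ is the voiced dental fricative and /ɣ/ is the voiced velar fricative. Both are [+voice], [-labial], [-strident], [-lateral]. /ð/ is [+coronal] while /ɣ/ is [-coronal]; /ð/ is [-dorsal] while /ɣ/ is [+dorsal], so the distinguishing features are [coronal], [dorsal].

[coronal], [dorsal]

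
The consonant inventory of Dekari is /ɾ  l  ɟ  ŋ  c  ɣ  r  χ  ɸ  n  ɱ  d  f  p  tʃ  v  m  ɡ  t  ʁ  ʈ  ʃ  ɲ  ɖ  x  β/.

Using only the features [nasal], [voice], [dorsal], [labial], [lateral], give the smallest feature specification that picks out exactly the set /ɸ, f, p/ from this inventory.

The class [−voice], [+labial] has exactly /ɸ, f, p/ as its extension in this inventory. No smaller conjunction from the listed features achieves this: [+labial] alone would also admit /ɱ, v, m, β/; [−voice] alone would also admit /c, χ, tʃ, t, …/; and checking the remaining single features turns up none with this extension.

[−voice, +labial]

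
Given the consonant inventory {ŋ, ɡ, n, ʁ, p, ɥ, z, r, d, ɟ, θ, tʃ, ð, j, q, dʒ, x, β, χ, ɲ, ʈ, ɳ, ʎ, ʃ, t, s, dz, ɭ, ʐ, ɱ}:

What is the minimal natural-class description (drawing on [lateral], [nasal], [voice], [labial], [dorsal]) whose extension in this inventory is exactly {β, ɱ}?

/β, ɱ/ are all [+voice], [+labial], [−dorsal], and no other segment in the inventory matches all three values. Dropping any one of them over-generates: [+labial, −dorsal] alone would also admit /p/; [+voice, −dorsal] alone would also admit /n, z, r, d, …/; [+voice, +labial] alone would also admit /ɥ/. No other combination of two listed features picks out exactly this set either, so fewer than three features will not do.

[+voice, +labial, −dorsal]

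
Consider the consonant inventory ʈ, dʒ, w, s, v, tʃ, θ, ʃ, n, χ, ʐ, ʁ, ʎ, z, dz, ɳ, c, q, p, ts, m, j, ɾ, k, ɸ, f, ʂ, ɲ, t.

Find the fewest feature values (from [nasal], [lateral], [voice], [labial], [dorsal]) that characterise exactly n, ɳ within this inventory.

The class [+nasal], [-labial], [-dorsal] has exactly /n, ɳ/ as its extension in this inventory. No smaller conjunction from the listed features achieves this: [-labial, -dorsal] alone would also admit /ʈ, dʒ, s, tʃ, …/; [+nasal, -dorsal] alone would also admit /m/; [+nasal, -labial] alone would also admit /ɲ/; and checking the remaining two-feature bundles turns up none with this extension.

[+nasal, -labial, -dorsal]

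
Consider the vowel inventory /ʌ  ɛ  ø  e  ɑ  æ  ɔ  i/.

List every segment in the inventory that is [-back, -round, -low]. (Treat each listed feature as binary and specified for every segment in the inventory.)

Eliminate segments failing any feature: /ʌ, ɑ, ɔ/ are [+back]; /ø/ is [+round]; /æ/ is [+low]. The remaining /ɛ, e, i/ satisfy [-back], [-round], [-low].

ɛ, e, i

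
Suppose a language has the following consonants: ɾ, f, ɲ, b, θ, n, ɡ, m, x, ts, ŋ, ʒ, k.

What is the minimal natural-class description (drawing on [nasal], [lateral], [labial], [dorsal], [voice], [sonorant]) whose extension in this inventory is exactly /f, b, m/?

Every target segment is [+labial] and no other inventory member is, so one feature is enough.

[+labial]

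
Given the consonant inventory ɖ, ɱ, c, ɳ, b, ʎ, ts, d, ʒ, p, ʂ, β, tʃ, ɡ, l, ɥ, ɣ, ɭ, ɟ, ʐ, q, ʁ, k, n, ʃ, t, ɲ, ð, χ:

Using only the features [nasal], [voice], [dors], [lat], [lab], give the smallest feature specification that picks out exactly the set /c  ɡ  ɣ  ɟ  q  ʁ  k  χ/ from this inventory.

[−nasal, −lat, −lab, +dors]

Every target segment is [−nasal], [−lateral], [−labial], [+dorsal]; each remaining inventory member fails at least one of these. Each conjunct is needed — [−lateral, −labial, +dorsal] alone would also admit /ɲ/; [−nasal, −labial, +dorsal] alone would also admit /ʎ/; [−nasal, −lateral, +dorsal] alone would also admit /ɥ/; [−nasal, −lateral, −labial] alone would also admit /ɖ, ts, d, ʒ, …/ — and no other combination of three listed features has exactly this extension, so four is the minimum.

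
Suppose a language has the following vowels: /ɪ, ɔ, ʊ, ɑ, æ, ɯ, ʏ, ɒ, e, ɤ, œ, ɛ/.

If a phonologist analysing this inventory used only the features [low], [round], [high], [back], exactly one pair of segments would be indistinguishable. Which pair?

Both /ɛ/ and /e/ are [−low], [−round], [−high], [−back]. Since the list omits [tense] — which does distinguish the mid front unrounded lax vowel from the mid front unrounded tense vowel — this pair collapses; all other pairs remain distinct.

ɛ, e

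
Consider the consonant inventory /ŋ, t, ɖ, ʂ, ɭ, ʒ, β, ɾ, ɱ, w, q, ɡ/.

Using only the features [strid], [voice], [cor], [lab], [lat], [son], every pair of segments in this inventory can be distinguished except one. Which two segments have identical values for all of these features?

/w/ (labial-velar glide) and /ɱ/ (labiodental nasal) are both [-strident], [+voice], [-coronal], [+labial], [-lateral], [+sonorant], so none of the listed features separates them. (They do differ in [nasal], [continuant], [round] and [dorsal], which are not among the given features.) Every other pair in the inventory differs on at least one listed feature.

w, ɱ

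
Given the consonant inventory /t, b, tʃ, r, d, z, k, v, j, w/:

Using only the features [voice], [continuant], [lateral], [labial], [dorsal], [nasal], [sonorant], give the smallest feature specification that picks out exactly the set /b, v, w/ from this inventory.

The target set is precisely the extension of [+labial] in this inventory.

[+labial]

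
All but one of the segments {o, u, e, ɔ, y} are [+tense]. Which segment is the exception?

Every segment except /ɔ/ is [+tense]. /ɔ/ (mid back rounded lax vowel) is [−tense], so it is the exception.

ɔ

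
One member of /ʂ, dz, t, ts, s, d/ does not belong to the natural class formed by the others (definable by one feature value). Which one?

ʂ

/dz, t, s, ts, d/ are all [+anterior], but /ʂ/ (voiceless retroflex fricative) is [−anterior]. No other single segment can be removed to leave a set sharing one feature value that the removed segment lacks, so /ʂ/ is the odd one out.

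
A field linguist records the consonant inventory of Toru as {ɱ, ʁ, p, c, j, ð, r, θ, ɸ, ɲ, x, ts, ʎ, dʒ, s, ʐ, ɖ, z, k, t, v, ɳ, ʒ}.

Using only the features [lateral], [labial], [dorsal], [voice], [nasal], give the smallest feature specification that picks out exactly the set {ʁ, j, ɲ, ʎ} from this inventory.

/ʁ, j, ɲ, ʎ/ are all [+voice], [+dorsal], and no other segment in the inventory matches both values. Dropping any one of them over-generates: [+dorsal] alone would also admit /c, x, k/; [+voice] alone would also admit /ɱ, ð, r, dʒ, …/. No other single listed feature picks out exactly this set either, so fewer than two features will not do.

[+voice, +dorsal]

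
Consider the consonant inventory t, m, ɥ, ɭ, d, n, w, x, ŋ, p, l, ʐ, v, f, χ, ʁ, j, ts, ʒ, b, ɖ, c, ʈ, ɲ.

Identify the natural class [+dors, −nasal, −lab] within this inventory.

x, χ, ʁ, j, c

The [+dorsal] segments are /ɥ, w, x, ŋ, χ, ʁ, j, c, ɲ/.
Within that set, [−nasal] gives /ɥ, w, x, χ, ʁ, j, c/.
Of those, [−labial] leaves /x, χ, ʁ, j, c/.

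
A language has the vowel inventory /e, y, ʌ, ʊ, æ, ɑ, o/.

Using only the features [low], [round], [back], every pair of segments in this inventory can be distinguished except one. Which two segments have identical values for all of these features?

o, ʊ

Both /o/ and /ʊ/ are [−low], [+round], [+back]. Since the list omits [high] and [tense] — which do distinguish the mid back rounded tense vowel from the high back rounded lax vowel — this pair collapses; all other pairs remain distinct.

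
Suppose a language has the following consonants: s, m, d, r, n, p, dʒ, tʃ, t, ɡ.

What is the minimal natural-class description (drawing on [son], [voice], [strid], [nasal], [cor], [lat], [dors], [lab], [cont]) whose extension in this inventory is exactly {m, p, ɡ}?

[−cor]

/m, p, ɡ/ are exactly the [−coronal] segments in the inventory, so a single feature suffices.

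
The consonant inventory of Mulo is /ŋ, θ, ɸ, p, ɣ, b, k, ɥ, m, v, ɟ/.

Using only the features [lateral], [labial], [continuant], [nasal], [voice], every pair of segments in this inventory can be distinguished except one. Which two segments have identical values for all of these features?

v, ɥ

/v/ (voiced labiodental fricative) and /ɥ/ (labial-palatal glide) are both [−lateral], [+labial], [+continuant], [−nasal], [+voice], so none of the listed features separates them. (They do differ in [sonorant], [round] and [dorsal], which are not among the given features.) Every other pair in the inventory differs on at least one listed feature.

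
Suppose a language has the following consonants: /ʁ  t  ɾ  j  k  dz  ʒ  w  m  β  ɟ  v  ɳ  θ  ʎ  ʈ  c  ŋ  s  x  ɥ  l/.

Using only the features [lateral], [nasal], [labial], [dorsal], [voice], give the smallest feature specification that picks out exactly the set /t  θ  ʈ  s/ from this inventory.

The class [−voice], [−dorsal] has exactly /t, θ, ʈ, s/ as its extension in this inventory. No smaller conjunction from the listed features achieves this: [−dorsal] alone would also admit /ɾ, dz, ʒ, m, …/; [−voice] alone would also admit /k, c, x/; and checking the remaining single features turns up none with this extension.

[−voice, −dorsal]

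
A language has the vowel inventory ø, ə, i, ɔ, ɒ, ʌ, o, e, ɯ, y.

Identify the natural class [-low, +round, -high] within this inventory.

Checking each segment against [-low], [+round], [-high]: /ø/ (mid front rounded tense vowel), /ɔ/ (mid back rounded lax vowel), /o/ (mid back rounded tense vowel) satisfy every feature; every other segment in the inventory fails at least one.

ø, ɔ, o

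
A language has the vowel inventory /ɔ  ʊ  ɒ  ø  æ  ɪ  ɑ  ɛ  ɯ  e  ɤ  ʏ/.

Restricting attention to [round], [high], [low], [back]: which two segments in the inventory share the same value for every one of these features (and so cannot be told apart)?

ɛ, e

/ɛ/ (mid front unrounded lax vowel) and /e/ (mid front unrounded tense vowel) are both [-round], [-high], [-low], [-back], so none of the listed features separates them. (They do differ in [tense], which is not among the given features.) Every other pair in the inventory differs on at least one listed feature.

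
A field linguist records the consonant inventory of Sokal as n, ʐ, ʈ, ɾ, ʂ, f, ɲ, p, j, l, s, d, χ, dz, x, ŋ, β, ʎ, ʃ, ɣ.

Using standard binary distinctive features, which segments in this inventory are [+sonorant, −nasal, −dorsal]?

Checking each segment against [+sonorant], [−nasal], [−dorsal]: /ɾ/ (alveolar tap), /l/ (alveolar lateral approximant) satisfy every feature; every other segment in the inventory fails at least one.

ɾ, l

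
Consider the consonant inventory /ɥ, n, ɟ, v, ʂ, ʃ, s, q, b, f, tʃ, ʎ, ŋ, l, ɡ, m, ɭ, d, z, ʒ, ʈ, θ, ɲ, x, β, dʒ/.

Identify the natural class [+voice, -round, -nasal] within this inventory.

ɟ, v, b, ʎ, l, ɡ, ɭ, d, z, ʒ, β, dʒ

Eliminate segments failing any feature: /ɥ/ is [+round]; /n, ŋ, m, ɲ/ are [+nasal]; /ʂ, ʃ, s, q, f, tʃ, ʈ, θ, x/ are [-voice]. The remaining /ɟ, v, b, ʎ, l, ɡ, ɭ, d, z, ʒ, β, dʒ/ satisfy [+voice], [-round], [-nasal].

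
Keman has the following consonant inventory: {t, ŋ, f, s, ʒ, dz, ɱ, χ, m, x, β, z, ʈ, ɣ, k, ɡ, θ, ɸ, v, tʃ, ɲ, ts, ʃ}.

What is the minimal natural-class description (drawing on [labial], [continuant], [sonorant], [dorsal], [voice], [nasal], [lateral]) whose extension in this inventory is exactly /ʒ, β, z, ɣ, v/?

[+voice, +continuant]

Every target segment is [+voice], [+continuant]; each remaining inventory member fails at least one of these. Each conjunct is needed — [+continuant] alone would also admit /f, s, χ, x, …/; [+voice] alone would also admit /ŋ, dz, ɱ, m, …/ — and no other single listed feature has exactly this extension, so two is the minimum.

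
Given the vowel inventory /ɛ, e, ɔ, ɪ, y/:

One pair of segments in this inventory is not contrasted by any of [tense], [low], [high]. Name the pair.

Both /ɔ/ and /ɛ/ are [−tense], [−low], [−high]. Since the list omits [labial], [round] and [back] — which do distinguish the mid back rounded lax vowel from the mid front unrounded lax vowel — this pair collapses; all other pairs remain distinct.

ɔ, ɛ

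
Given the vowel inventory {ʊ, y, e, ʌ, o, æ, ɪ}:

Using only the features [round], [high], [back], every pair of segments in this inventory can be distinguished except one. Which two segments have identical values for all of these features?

On the given features, /e/ and /æ/ have an identical profile: [-round], [-high], [-back]. No other two segments in the inventory coincide on all 3 features. (They do differ in [low], which is not among the given features.)

e, æ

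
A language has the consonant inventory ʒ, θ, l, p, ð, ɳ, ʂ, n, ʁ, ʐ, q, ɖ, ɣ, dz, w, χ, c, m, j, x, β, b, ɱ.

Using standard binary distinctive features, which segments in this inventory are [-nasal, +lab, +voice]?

w, β, b

Eliminate segments failing any feature: /ʒ, θ, l, ð, ʂ, ʁ, ʐ, q, ɖ, ɣ, dz, χ, c, j, x/ are [-labial]; /p/ is [-voice]; /ɳ, n, m, ɱ/ are [+nasal]. The remaining /w, β, b/ satisfy [-nasal], [+labial], [+voice].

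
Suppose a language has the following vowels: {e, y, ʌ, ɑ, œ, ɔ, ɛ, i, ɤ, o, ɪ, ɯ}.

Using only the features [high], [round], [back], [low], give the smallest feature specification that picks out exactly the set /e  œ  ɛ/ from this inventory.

The class [−high], [−back] has exactly /e, œ, ɛ/ as its extension in this inventory. No smaller conjunction from the listed features achieves this: [−back] alone would also admit /y, i, ɪ/; [−high] alone would also admit /ʌ, ɑ, ɔ, ɤ, …/; and checking the remaining single features turns up none with this extension.

[−high, −back]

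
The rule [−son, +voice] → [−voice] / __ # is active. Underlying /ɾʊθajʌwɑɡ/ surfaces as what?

The only segment in the rule's environment that also matches [−son, +voice] is /ɡ/. Applying [−voice] turns the voiced velar stop into /k/ (voiceless velar stop), giving [ɾʊθajʌwɑk].

[ɾʊθajʌwɑk]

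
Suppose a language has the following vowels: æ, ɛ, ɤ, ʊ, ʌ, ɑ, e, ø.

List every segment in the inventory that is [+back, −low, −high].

Checking each segment against [+back], [−low], [−high]: /ɤ/ (mid back unrounded tense vowel), /ʌ/ (mid back unrounded lax vowel) satisfy every feature; every other segment in the inventory fails at least one.

ɤ, ʌ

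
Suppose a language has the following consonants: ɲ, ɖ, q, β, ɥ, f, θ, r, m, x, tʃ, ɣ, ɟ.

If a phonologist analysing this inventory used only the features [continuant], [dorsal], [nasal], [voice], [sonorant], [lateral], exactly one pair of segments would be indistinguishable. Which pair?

f, θ

Both /f/ and /θ/ are [+continuant], [−dorsal], [−nasal], [−voice], [−sonorant], [−lateral]. Since the list omits [labial] and [coronal] — which do distinguish the voiceless labiodental fricative from the voiceless dental fricative — this pair collapses; all other pairs remain distinct.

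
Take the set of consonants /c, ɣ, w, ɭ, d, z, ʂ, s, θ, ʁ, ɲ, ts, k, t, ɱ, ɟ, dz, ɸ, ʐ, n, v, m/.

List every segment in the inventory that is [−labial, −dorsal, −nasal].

Eliminate segments failing any feature: /c, ɣ, ʁ, ɲ, k, ɟ/ are [+dorsal]; /w, ɱ, ɸ, v, m/ are [+labial]; /n/ is [+nasal]. The remaining /ɭ, d, z, ʂ, s, θ, ts, t, dz, ʐ/ satisfy [−labial], [−dorsal], [−nasal].

ɭ, d, z, ʂ, s, θ, ts, t, dz, ʐ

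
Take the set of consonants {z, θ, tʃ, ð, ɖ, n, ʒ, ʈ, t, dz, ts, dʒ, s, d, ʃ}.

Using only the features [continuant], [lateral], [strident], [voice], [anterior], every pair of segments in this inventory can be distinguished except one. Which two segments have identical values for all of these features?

On the given features, /n/ and /d/ have an identical profile: [−continuant], [−lateral], [−strident], [+voice], [+anterior]. No other two segments in the inventory coincide on all 5 features. (They do differ in [sonorant] and [nasal], which are not among the given features.)

n, d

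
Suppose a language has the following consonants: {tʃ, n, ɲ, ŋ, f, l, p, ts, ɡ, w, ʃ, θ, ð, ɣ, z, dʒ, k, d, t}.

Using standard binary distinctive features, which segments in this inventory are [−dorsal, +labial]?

First, the [−dorsal] segments are /tʃ, n, f, l, p, ts, ʃ, θ, ð, z, dʒ, d, t/.
Intersecting with [+labial] leaves /f, p/.

f, p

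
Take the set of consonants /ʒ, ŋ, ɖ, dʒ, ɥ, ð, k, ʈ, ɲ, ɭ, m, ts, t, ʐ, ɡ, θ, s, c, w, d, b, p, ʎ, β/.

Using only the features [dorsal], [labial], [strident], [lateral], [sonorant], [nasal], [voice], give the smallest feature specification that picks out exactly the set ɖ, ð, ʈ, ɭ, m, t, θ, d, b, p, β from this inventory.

[-strident, -dorsal]

/ɖ, ð, ʈ, ɭ, m, t, θ, d, b, p, β/ are all [-strident], [-dorsal], and no other segment in the inventory matches both values. Dropping any one of them over-generates: [-dorsal] alone would also admit /ʒ, dʒ, ts, ʐ, …/; [-strident] alone would also admit /ŋ, ɥ, k, ɲ, …/. No other single listed feature picks out exactly this set either, so fewer than two features will not do.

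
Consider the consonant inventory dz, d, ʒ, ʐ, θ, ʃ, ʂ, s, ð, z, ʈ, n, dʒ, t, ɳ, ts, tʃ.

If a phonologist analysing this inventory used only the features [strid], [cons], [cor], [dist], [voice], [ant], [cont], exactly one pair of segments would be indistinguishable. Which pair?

d, n

On the given features, /d/ and /n/ have an identical profile: [−strident], [+consonantal], [+coronal], [−distributed], [+voice], [+anterior], [−continuant]. No other two segments in the inventory coincide on all 7 features. (They do differ in [sonorant] and [nasal], which are not among the given features.)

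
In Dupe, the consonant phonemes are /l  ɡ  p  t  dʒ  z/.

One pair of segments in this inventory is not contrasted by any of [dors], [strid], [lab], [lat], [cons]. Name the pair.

/dʒ/ (voiced postalveolar affricate) and /z/ (voiced alveolar fricative) are both [-dorsal], [+strident], [-labial], [-lateral], [+consonantal], so none of the listed features separates them. (They do differ in [continuant], [anterior] and [distributed], which are not among the given features.) Every other pair in the inventory differs on at least one listed feature.

dʒ, z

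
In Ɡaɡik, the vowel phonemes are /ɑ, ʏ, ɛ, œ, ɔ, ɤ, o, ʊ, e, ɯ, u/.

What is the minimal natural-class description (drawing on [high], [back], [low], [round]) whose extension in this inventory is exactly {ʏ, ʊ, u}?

[+high, +round]

The class [+high], [+round] has exactly /ʏ, ʊ, u/ as its extension in this inventory. No smaller conjunction from the listed features achieves this: [+round] alone would also admit /œ, ɔ, o/; [+high] alone would also admit /ɯ/; and checking the remaining single features turns up none with this extension.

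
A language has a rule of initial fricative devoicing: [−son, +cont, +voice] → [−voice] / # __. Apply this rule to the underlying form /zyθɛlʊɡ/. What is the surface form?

The only segment in the rule's environment that also matches [−son, +cont, +voice] is /z/. Applying [−voice] turns the voiced alveolar fricative into /s/ (voiceless alveolar fricative), giving [syθɛlʊɡ].

[syθɛlʊɡ]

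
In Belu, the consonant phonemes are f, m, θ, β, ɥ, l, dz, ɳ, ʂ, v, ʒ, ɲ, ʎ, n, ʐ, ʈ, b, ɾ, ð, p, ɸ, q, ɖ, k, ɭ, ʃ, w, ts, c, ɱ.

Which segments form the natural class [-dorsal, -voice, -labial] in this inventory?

Eliminate segments failing any feature: /f, p, ɸ/ are [+labial]; /m, β, l, dz, ɳ, v, ʒ, n, ʐ, b, ɾ, ð, ɖ, ɭ, ɱ/ are [+voice]; /ɥ, ɲ, ʎ, q, k, w, c/ are [+dorsal]. The remaining /θ, ʂ, ʈ, ʃ, ts/ satisfy [-dorsal], [-voice], [-labial].

θ, ʂ, ʈ, ʃ, ts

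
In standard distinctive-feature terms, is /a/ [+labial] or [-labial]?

/a/ is the low unrounded vowel, hence [-labial].

[-labial]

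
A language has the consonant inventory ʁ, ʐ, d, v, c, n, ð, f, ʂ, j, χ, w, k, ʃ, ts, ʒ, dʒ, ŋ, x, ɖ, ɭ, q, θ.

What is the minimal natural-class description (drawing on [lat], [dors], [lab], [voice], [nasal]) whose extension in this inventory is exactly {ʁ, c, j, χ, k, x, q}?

Every target segment is [−nasal], [−labial], [+dorsal]; each remaining inventory member fails at least one of these. Each conjunct is needed — [−labial, +dorsal] alone would also admit /ŋ/; [−nasal, +dorsal] alone would also admit /w/; [−nasal, −labial] alone would also admit /ʐ, d, ð, ʂ, …/ — and no other combination of two listed features has exactly this extension, so three is the minimum.

[−nasal, −lab, +dors]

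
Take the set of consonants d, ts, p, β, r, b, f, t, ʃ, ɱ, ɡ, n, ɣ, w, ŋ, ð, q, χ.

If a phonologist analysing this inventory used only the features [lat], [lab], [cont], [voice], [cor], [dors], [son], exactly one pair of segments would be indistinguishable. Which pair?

/ts/ (voiceless alveolar affricate) and /t/ (voiceless alveolar stop) are both [−lateral], [−labial], [−continuant], [−voice], [+coronal], [−dorsal], [−sonorant], so none of the listed features separates them. (They do differ in [strident] and [delayed release], which are not among the given features.) Every other pair in the inventory differs on at least one listed feature.

ts, t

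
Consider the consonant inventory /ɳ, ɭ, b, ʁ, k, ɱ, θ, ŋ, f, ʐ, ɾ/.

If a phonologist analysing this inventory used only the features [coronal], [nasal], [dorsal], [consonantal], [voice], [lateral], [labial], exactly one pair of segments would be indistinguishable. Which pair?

On the given features, /ʐ/ and /ɾ/ have an identical profile: [+coronal], [−nasal], [−dorsal], [+consonantal], [+voice], [−lateral], [−labial]. No other two segments in the inventory coincide on all 7 features. (They do differ in [sonorant], [strident] and [anterior], which are not among the given features.)

ʐ, ɾ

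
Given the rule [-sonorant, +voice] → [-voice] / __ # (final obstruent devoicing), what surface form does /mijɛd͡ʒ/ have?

[mijɛt͡ʃ]

Only the final segment /d͡ʒ/ is both word-final and matches the structural description. It is a voiced postalveolar affricate, so [-sonorant, +voice] holds; changing it to [-voice] with all other features held fixed yields /t͡ʃ/ (voiceless postalveolar affricate). No other segment meets both the structural description and the environment, so the output is [mijɛt͡ʃ].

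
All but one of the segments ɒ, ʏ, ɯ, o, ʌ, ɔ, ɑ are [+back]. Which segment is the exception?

/ʌ, ɒ, ɔ, ɯ, o, ɑ/ are all [+back]; /ʏ/ (high front rounded lax vowel) is [−back].

ʏ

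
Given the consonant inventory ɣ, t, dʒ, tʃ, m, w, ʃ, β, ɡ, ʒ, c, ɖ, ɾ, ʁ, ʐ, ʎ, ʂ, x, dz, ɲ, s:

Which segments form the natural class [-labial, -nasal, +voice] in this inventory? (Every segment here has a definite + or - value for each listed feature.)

ɣ, dʒ, ɡ, ʒ, ɖ, ɾ, ʁ, ʐ, ʎ, dz

First, the [-labial] segments are /ɣ, t, dʒ, tʃ, ʃ, ɡ, ʒ, c, ɖ, ɾ, ʁ, ʐ, ʎ, ʂ, x, dz, ɲ, s/.
Of those, [-nasal] gives /ɣ, t, dʒ, tʃ, ʃ, ɡ, ʒ, c, ɖ, ɾ, ʁ, ʐ, ʎ, ʂ, x, dz, s/.
Then [+voice] leaves /ɣ, dʒ, ɡ, ʒ, ɖ, ɾ, ʁ, ʐ, ʎ, dz/.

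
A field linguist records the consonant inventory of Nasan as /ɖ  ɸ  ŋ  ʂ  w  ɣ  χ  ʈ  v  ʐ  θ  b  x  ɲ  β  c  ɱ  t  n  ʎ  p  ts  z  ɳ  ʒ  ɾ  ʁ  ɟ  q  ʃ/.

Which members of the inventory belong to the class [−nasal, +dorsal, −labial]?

Eliminate segments failing any feature: /ɖ, ɸ, ʂ, ʈ, v, ʐ, θ, b, β, t, p, ts, z, ʒ, ɾ, ʃ/ are [−dorsal]; /ŋ, ɲ, ɱ, n, ɳ/ are [+nasal]; /w/ is [+labial]. The remaining /ɣ, χ, x, c, ʎ, ʁ, ɟ, q/ satisfy [−nasal], [+dorsal], [−labial].

ɣ, χ, x, c, ʎ, ʁ, ɟ, q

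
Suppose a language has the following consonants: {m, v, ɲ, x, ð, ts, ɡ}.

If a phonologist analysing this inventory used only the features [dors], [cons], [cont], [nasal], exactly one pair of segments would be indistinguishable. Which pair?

/ð/ (voiced dental fricative) and /v/ (voiced labiodental fricative) are both [-dorsal], [+consonantal], [+continuant], [-nasal], so none of the listed features separates them. (They do differ in [labial] and [coronal], which are not among the given features.) Every other pair in the inventory differs on at least one listed feature.

ð, v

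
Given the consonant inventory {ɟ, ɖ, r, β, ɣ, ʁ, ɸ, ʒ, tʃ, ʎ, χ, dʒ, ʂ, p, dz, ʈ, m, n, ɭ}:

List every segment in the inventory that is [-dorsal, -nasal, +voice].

ɖ, r, β, ʒ, dʒ, dz, ɭ

First, the [-dorsal] segments are /ɖ, r, β, ɸ, ʒ, tʃ, dʒ, ʂ, p, dz, ʈ, m, n, ɭ/.
Then [-nasal] gives /ɖ, r, β, ɸ, ʒ, tʃ, dʒ, ʂ, p, dz, ʈ, ɭ/.
Of those, [+voice] leaves /ɖ, r, β, ʒ, dʒ, dz, ɭ/.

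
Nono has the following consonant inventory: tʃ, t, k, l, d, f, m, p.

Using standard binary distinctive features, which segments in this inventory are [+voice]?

l, d, m

The [+voice] segments here are /l, d, m/; the remaining /tʃ, t, k, f, p/ are [−voice].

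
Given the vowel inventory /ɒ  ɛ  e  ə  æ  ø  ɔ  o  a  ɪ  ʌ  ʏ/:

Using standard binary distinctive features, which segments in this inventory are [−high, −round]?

Checking each segment against [−high], [−round]: /ɛ/ (mid front unrounded lax vowel), /e/ (mid front unrounded tense vowel), /ə/ (mid central vowel (schwa)), /æ/ (low front unrounded vowel), /a/ (low unrounded vowel), /ʌ/ (mid back unrounded lax vowel) satisfy every feature; every other segment in the inventory fails at least one.

ɛ, e, ə, æ, a, ʌ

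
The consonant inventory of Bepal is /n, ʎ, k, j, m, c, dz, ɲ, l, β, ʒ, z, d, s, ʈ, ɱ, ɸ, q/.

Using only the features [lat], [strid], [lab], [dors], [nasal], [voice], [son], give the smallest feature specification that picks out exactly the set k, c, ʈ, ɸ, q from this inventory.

The class [-voice], [-strident] has exactly /k, c, ʈ, ɸ, q/ as its extension in this inventory. No smaller conjunction from the listed features achieves this: [-strident] alone would also admit /n, ʎ, j, m, …/; [-voice] alone would also admit /s/; and checking the remaining single features turns up none with this extension.

[-voice, -strid]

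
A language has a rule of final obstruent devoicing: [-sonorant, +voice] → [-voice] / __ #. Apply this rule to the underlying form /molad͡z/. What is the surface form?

[molat͡s]

/d͡z/ satisfies [-sonorant, +voice] and sits in __ #. The [-voice] counterpart of the voiced alveolar affricate is /t͡s/. Other segments in /molad͡z/ either fail the structural description or are not in the environment, so the surface form is [molat͡s].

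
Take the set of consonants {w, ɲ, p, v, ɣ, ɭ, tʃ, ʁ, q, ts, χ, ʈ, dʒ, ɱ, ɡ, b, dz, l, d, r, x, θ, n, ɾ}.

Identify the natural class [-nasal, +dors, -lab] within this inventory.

ɣ, ʁ, q, χ, ɡ, x

Among the inventory, the [-nasal] segments are /w, p, v, ɣ, ɭ, tʃ, ʁ, q, ts, χ, ʈ, dʒ, ɡ, b, dz, l, d, r, x, θ, ɾ/.
Then [+dorsal] gives /w, ɣ, ʁ, q, χ, ɡ, x/.
Intersecting with [-labial] leaves /ɣ, ʁ, q, χ, ɡ, x/.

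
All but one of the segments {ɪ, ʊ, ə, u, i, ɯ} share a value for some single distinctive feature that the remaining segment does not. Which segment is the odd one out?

ə

/ʊ, i, u, ɪ, ɯ/ are all [+high], but /ə/ (mid central vowel (schwa)) is [-high]. No other single segment can be removed to leave a set sharing one feature value that the removed segment lacks, so /ə/ is the odd one out.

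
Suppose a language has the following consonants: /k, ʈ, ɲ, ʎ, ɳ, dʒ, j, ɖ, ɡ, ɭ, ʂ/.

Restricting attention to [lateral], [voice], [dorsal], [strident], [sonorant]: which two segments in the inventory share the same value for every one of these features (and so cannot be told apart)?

j, ɲ

On the given features, /j/ and /ɲ/ have an identical profile: [-lateral], [+voice], [+dorsal], [-strident], [+sonorant]. No other two segments in the inventory coincide on all 5 features. (They do differ in [nasal] and [continuant], which are not among the given features.)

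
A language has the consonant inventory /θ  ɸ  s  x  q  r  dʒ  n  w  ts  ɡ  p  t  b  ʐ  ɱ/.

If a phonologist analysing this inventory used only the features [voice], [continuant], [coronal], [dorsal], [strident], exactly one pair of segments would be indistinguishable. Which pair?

ɱ, b

On the given features, /ɱ/ and /b/ have an identical profile: [+voice], [-continuant], [-coronal], [-dorsal], [-strident]. No other two segments in the inventory coincide on all 5 features. (They do differ in [sonorant] and [nasal], which are not among the given features.)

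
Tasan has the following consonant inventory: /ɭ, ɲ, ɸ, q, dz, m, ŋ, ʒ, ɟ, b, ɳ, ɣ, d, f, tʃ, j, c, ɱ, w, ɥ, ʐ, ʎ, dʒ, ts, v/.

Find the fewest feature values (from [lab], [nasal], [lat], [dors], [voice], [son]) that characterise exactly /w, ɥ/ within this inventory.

/w, ɥ/ are all [+labial], [+dorsal], and no other segment in the inventory matches both values. Dropping any one of them over-generates: [+dorsal] alone would also admit /ɲ, q, ŋ, ɟ, …/; [+labial] alone would also admit /ɸ, m, b, f, …/. No other single listed feature picks out exactly this set either, so fewer than two features will not do.

[+lab, +dors]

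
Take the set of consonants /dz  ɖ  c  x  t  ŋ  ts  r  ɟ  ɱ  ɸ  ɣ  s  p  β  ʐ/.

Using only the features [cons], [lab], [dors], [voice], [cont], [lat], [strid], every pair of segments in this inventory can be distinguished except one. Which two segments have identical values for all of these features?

ŋ, ɟ

Both /ŋ/ and /ɟ/ are [+consonantal], [−labial], [+dorsal], [+voice], [−continuant], [−lateral], [−strident]. Since the list omits [sonorant], [nasal] and [back] — which do distinguish the velar nasal from the voiced palatal stop — this pair collapses; all other pairs remain distinct.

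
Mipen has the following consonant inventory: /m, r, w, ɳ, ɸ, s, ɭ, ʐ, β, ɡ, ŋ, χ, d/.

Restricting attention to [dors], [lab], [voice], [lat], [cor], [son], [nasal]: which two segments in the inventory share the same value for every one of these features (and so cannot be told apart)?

d, ʐ

/d/ (voiced alveolar stop) and /ʐ/ (voiced retroflex fricative) are both [−dorsal], [−labial], [+voice], [−lateral], [+coronal], [−sonorant], [−nasal], so none of the listed features separates them. (They do differ in [continuant], [strident] and [anterior], which are not among the given features.) Every other pair in the inventory differs on at least one listed feature.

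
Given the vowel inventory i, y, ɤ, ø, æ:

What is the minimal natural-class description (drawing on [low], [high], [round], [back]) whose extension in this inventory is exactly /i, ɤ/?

/i, ɤ/ are all [-low], [-round], and no other segment in the inventory matches both values. Dropping any one of them over-generates: [-round] alone would also admit /æ/; [-low] alone would also admit /y, ø/. No other single listed feature picks out exactly this set either, so fewer than two features will not do.

[-low, -round]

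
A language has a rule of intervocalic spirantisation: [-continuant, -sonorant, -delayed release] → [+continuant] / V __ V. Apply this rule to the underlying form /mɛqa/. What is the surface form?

The only segment in the rule's environment that also matches [-continuant, -sonorant, -delayed release] is /q/. Applying [+continuant] turns the voiceless uvular stop into /χ/ (voiceless uvular fricative), giving [mɛχa].

[mɛχa]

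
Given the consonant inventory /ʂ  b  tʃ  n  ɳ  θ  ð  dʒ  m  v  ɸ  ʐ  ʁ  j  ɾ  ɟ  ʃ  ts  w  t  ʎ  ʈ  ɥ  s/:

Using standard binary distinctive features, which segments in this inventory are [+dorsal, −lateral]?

Checking each segment against [+dorsal], [−lateral]: /ʁ/ (voiced uvular fricative), /j/ (palatal glide), /ɟ/ (voiced palatal stop), /w/ (labial-velar glide), /ɥ/ (labial-palatal glide) satisfy every feature; every other segment in the inventory fails at least one.

ʁ, j, ɟ, w, ɥ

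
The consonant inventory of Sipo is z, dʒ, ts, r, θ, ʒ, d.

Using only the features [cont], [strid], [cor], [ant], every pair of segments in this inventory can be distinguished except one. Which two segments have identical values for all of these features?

r, θ

/r/ (alveolar trill) and /θ/ (voiceless dental fricative) are both [+continuant], [−strident], [+coronal], [+anterior], so none of the listed features separates them. (They do differ in [sonorant] and [voice], which are not among the given features.) Every other pair in the inventory differs on at least one listed feature.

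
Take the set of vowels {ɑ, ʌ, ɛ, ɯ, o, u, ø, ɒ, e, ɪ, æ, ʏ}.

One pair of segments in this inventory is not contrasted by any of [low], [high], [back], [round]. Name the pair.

ɛ, e

/ɛ/ (mid front unrounded lax vowel) and /e/ (mid front unrounded tense vowel) are both [−low], [−high], [−back], [−round], so none of the listed features separates them. (They do differ in [tense], which is not among the given features.) Every other pair in the inventory differs on at least one listed feature.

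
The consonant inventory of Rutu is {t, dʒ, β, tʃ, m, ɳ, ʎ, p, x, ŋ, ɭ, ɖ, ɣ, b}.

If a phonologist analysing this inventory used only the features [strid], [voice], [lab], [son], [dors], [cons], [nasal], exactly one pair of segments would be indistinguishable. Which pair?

/b/ (voiced bilabial stop) and /β/ (voiced bilabial fricative) are both [-strident], [+voice], [+labial], [-sonorant], [-dorsal], [+consonantal], [-nasal], so none of the listed features separates them. (They do differ in [continuant], which is not among the given features.) Every other pair in the inventory differs on at least one listed feature.

b, β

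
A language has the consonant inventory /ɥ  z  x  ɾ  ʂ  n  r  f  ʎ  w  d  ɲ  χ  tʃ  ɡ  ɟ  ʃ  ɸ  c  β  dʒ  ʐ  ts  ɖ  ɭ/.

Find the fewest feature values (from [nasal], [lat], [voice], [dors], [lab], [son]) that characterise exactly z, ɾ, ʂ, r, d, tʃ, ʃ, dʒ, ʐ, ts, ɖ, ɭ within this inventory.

/z, ɾ, ʂ, r, d, tʃ, ʃ, dʒ, ʐ, ts, ɖ, ɭ/ are all [−nasal], [−labial], [−dorsal], and no other segment in the inventory matches all three values. Dropping any one of them over-generates: [−labial, −dorsal] alone would also admit /n/; [−nasal, −dorsal] alone would also admit /f, ɸ, β/; [−nasal, −labial] alone would also admit /x, ʎ, χ, ɡ, …/. No other combination of two listed features picks out exactly this set either, so fewer than three features will not do.

[−nasal, −lab, −dors]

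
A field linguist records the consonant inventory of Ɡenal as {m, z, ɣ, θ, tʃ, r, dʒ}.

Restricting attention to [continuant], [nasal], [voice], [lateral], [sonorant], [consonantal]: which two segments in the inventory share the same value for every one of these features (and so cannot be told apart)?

ɣ, z

On the given features, /ɣ/ and /z/ have an identical profile: [+continuant], [-nasal], [+voice], [-lateral], [-sonorant], [+consonantal]. No other two segments in the inventory coincide on all 6 features. (They do differ in [strident], [coronal] and [dorsal], which are not among the given features.)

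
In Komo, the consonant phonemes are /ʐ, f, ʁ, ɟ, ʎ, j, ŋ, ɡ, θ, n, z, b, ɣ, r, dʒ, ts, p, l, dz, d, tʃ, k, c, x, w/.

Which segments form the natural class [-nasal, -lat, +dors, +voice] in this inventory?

ʁ, ɟ, j, ɡ, ɣ, w

Among the inventory, the [-nasal] segments are /ʐ, f, ʁ, ɟ, ʎ, j, ɡ, θ, z, b, ɣ, r, dʒ, ts, p, l, dz, d, tʃ, k, c, x, w/.
Within that set, [-lateral] gives /ʐ, f, ʁ, ɟ, j, ɡ, θ, z, b, ɣ, r, dʒ, ts, p, dz, d, tʃ, k, c, x, w/.
Among these, [+dorsal] gives /ʁ, ɟ, j, ɡ, ɣ, k, c, x, w/.
Of those, [+voice] leaves /ʁ, ɟ, j, ɡ, ɣ, w/.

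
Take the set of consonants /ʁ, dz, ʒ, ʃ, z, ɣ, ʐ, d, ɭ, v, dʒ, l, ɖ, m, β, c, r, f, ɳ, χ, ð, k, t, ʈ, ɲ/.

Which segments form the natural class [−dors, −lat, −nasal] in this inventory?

Checking each segment against [−dorsal], [−lateral], [−nasal]: /dz/ (voiced alveolar affricate), /ʒ/ (voiced postalveolar fricative), /ʃ/ (voiceless postalveolar fricative), /z/ (voiced alveolar fricative), /ʐ/ (voiced retroflex fricative), /d/ (voiced alveolar stop), among others, satisfy every feature; every other segment in the inventory fails at least one.

dz, ʒ, ʃ, z, ʐ, d, v, dʒ, ɖ, β, r, f, ð, t, ʈ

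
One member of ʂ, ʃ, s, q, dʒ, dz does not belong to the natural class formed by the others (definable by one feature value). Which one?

/ʃ, s, dʒ, ʂ, dz/ are all [+strident], but /q/ (voiceless uvular stop) is [−strident]. No other single segment can be removed to leave a set sharing one feature value that the removed segment lacks, so /q/ is the odd one out.

q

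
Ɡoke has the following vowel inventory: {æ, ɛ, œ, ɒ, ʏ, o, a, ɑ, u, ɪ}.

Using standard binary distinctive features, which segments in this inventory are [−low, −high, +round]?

The [−low] segments are /ɛ, œ, ʏ, o, u, ɪ/.
Of those, [−high] gives /ɛ, œ, o/.
Of those, [+round] leaves /œ, o/.

œ, o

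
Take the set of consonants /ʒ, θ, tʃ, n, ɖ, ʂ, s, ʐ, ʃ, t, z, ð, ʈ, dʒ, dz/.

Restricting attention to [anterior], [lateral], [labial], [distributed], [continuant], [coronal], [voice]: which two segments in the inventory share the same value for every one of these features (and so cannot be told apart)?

On the given features, /dz/ and /n/ have an identical profile: [+anterior], [−lateral], [−labial], [−distributed], [−continuant], [+coronal], [+voice]. No other two segments in the inventory coincide on all 7 features. (They do differ in [sonorant], [nasal] and [strident], which are not among the given features.)

dz, n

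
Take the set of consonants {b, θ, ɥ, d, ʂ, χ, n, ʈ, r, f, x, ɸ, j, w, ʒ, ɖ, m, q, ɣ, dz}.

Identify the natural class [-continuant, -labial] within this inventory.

d, n, ʈ, ɖ, q, dz

Eliminate segments failing any feature: /b, m/ are [+labial]; /θ, ɥ, ʂ, χ, r, f, x, ɸ, j, w, ʒ, ɣ/ are [+continuant]. The remaining /d, n, ʈ, ɖ, q, dz/ satisfy [-continuant], [-labial].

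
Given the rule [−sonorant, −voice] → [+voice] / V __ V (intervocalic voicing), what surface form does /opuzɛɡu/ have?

The only segment in the rule's environment that also matches [−sonorant, −voice] is /p/. Applying [+voice] turns the voiceless bilabial stop into /b/ (voiced bilabial stop), giving [obuzɛɡu].

[obuzɛɡu]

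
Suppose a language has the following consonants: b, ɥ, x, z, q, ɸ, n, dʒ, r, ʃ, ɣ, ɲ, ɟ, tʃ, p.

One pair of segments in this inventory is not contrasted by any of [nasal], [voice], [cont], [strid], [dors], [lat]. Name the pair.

Both /ɣ/ and /ɥ/ are [−nasal], [+voice], [+continuant], [−strident], [+dorsal], [−lateral]. Since the list omits [sonorant], [labial], [round] and [back] — which do distinguish the voiced velar fricative from the labial-palatal glide — this pair collapses; all other pairs remain distinct.

ɣ, ɥ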